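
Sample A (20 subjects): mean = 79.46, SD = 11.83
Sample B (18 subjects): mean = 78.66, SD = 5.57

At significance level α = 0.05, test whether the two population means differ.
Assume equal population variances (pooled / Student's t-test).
Student's two-sample t-test (equal variances):
H₀: μ₁ = μ₂
H₁: μ₁ ≠ μ₂
df = n₁ + n₂ - 2 = 36
Pooled variance s_p² = [(n₁-1)s₁² + (n₂-1)s₂²] / (n₁ + n₂ - 2) = [(19)(11.83²) + (17)(5.57²)] / 36 = 88.5126
SE = √(s_p²(1/n₁ + 1/n₂)) = √(88.5126 × (1/20 + 1/18)) = 3.0566
t = (x̄₁ - x̄₂) / SE = (79.46 - 78.66) / 3.0566 = 0.80 / 3.0566 = 0.262
p-value = 0.7950

Since p-value > α = 0.05, we fail to reject H₀.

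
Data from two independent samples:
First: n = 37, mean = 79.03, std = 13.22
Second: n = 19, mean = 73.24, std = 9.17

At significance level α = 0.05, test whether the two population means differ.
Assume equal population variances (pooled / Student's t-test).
Student's two-sample t-test (equal variances):
H₀: μ₁ = μ₂
H₁: μ₁ ≠ μ₂
df = n₁ + n₂ - 2 = 54
Pooled variance s_p² = [(n₁-1)s₁² + (n₂-1)s₂²] / (n₁ + n₂ - 2) = [(36)(13.22²) + (18)(9.17²)] / 54 = 144.5419
SE = √(s_p²(1/n₁ + 1/n₂)) = √(144.5419 × (1/37 + 1/19)) = 3.3932
t = (x̄₁ - x̄₂) / SE = (79.03 - 73.24) / 3.3932 = 5.79 / 3.3932 = 1.706
p-value = 0.0937

Since p-value > α = 0.05, we fail to reject H₀.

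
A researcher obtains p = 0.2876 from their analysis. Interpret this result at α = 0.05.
Since p = 0.2876 > α = 0.05, fail to reject H₀.
There is insufficient evidence to reject the null hypothesis; the result is not statistically significant at the 0.05 level.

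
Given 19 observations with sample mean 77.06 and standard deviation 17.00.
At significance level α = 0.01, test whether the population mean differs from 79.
One-sample t-test:
H₀: μ = 79
H₁: μ ≠ 79
df = n - 1 = 18
t = (x̄ - μ₀) / (s/√n) = (77.06 - 79) / (17.00/√19) = -0.497
p-value = 0.6249

Since p-value > α = 0.01, we fail to reject H₀.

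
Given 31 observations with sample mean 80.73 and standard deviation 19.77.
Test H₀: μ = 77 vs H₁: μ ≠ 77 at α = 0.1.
One-sample t-test:
H₀: μ = 77
H₁: μ ≠ 77
df = n - 1 = 30
t = (x̄ - μ₀) / (s/√n) = (80.73 - 77) / (19.77/√31) = 1.050
p-value = 0.3019

Since p-value > α = 0.1, we fail to reject H₀.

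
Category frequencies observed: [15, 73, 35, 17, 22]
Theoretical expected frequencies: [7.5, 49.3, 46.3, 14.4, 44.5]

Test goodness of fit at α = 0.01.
Chi-square goodness of fit test:
H₀: observed counts match expected distribution
H₁: observed counts differ from expected distribution
df = k - 1 = 4
χ² = Σ(O - E)²/E
   = (15 - 7.5)²/7.5 + (73 - 49.3)²/49.3 + (35 - 46.3)²/46.3 + (17 - 14.4)²/14.4 + (22 - 44.5)²/44.5
   = 7.500 + 11.393 + 2.758 + 0.469 + 11.376
   = 33.50
p-value < 0.0001

Since p-value < α = 0.01, we reject H₀.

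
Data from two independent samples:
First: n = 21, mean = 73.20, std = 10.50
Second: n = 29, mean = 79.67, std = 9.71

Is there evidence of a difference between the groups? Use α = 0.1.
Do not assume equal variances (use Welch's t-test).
Welch's two-sample t-test:
H₀: μ₁ = μ₂
H₁: μ₁ ≠ μ₂
s₁²/n₁ = 10.50²/21 = 5.2500,  s₂²/n₂ = 9.71²/29 = 3.2512
SE = √(s₁²/n₁ + s₂²/n₂) = √(5.2500 + 3.2512) = 2.9157
df (Welch-Satterthwaite) = (s₁²/n₁ + s₂²/n₂)² / [(s₁²/n₁)²/(n₁-1) + (s₂²/n₂)²/(n₂-1)] ≈ 41.16
t = (x̄₁ - x̄₂) / SE = (73.20 - 79.67) / 2.9157 = -6.47 / 2.9157 = -2.219
p-value = 0.0321

Since p-value < α = 0.1, we reject H₀.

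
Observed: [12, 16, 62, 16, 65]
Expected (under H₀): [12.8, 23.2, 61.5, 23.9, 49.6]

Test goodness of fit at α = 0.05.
Chi-square goodness of fit test:
H₀: observed counts match expected distribution
H₁: observed counts differ from expected distribution
df = k - 1 = 4
χ² = Σ(O - E)²/E
   = (12 - 12.8)²/12.8 + (16 - 23.2)²/23.2 + (62 - 61.5)²/61.5 + (16 - 23.9)²/23.9 + (65 - 49.6)²/49.6
   = 0.050 + 2.234 + 0.004 + 2.611 + 4.781
   = 9.68
p-value = 0.0462

Since p-value < α = 0.05, we reject H₀.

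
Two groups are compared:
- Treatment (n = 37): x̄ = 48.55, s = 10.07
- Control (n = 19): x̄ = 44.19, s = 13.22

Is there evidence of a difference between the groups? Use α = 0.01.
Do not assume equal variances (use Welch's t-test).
Welch's two-sample t-test:
H₀: μ₁ = μ₂
H₁: μ₁ ≠ μ₂
s₁²/n₁ = 10.07²/37 = 2.7407,  s₂²/n₂ = 13.22²/19 = 9.1983
SE = √(s₁²/n₁ + s₂²/n₂) = √(2.7407 + 9.1983) = 3.4553
df (Welch-Satterthwaite) = (s₁²/n₁ + s₂²/n₂)² / [(s₁²/n₁)²/(n₁-1) + (s₂²/n₂)²/(n₂-1)] ≈ 29.04
t = (x̄₁ - x̄₂) / SE = (48.55 - 44.19) / 3.4553 = 4.36 / 3.4553 = 1.262
p-value = 0.2171

Since p-value > α = 0.01, we fail to reject H₀.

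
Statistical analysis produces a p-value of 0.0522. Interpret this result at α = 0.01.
Since p = 0.0522 > α = 0.01, fail to reject H₀.
There is insufficient evidence to reject the null hypothesis; the result is not statistically significant at the 0.01 level.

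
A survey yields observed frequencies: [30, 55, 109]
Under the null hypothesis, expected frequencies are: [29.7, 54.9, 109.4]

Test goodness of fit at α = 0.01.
Chi-square goodness of fit test:
H₀: observed counts match expected distribution
H₁: observed counts differ from expected distribution
df = k - 1 = 2
χ² = Σ(O - E)²/E
   = (30 - 29.7)²/29.7 + (55 - 54.9)²/54.9 + (109 - 109.4)²/109.4
   = 0.003 + 0.000 + 0.001
   = 0.00
p-value = 0.9977

Since p-value > α = 0.01, we fail to reject H₀.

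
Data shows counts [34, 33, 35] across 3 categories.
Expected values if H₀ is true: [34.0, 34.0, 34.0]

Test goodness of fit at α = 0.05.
Chi-square goodness of fit test:
H₀: observed counts match expected distribution
H₁: observed counts differ from expected distribution
df = k - 1 = 2
χ² = Σ(O - E)²/E
   = (34 - 34.0)²/34.0 + (33 - 34.0)²/34.0 + (35 - 34.0)²/34.0
   = 0.000 + 0.029 + 0.029
   = 0.06
p-value = 0.9710

Since p-value > α = 0.05, we fail to reject H₀.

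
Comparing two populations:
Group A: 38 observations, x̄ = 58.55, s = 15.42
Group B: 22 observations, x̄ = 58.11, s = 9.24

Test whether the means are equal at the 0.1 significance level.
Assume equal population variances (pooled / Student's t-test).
Student's two-sample t-test (equal variances):
H₀: μ₁ = μ₂
H₁: μ₁ ≠ μ₂
df = n₁ + n₂ - 2 = 58
Pooled variance s_p² = [(n₁-1)s₁² + (n₂-1)s₂²] / (n₁ + n₂ - 2) = [(37)(15.42²) + (21)(9.24²)] / 58 = 182.5975
SE = √(s_p²(1/n₁ + 1/n₂)) = √(182.5975 × (1/38 + 1/22)) = 3.6201
t = (x̄₁ - x̄₂) / SE = (58.55 - 58.11) / 3.6201 = 0.44 / 3.6201 = 0.122
p-value = 0.9037

Since p-value > α = 0.1, we fail to reject H₀.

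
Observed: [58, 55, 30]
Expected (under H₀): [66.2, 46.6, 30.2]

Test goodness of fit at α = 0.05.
Chi-square goodness of fit test:
H₀: observed counts match expected distribution
H₁: observed counts differ from expected distribution
df = k - 1 = 2
χ² = Σ(O - E)²/E
   = (58 - 66.2)²/66.2 + (55 - 46.6)²/46.6 + (30 - 30.2)²/30.2
   = 1.016 + 1.514 + 0.001
   = 2.53
p-value = 0.2821

Since p-value > α = 0.05, we fail to reject H₀.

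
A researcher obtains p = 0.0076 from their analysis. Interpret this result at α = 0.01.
Since p = 0.0076 < α = 0.01, reject H₀.
There is sufficient evidence to reject the null hypothesis; the result is statistically significant at the 0.01 level.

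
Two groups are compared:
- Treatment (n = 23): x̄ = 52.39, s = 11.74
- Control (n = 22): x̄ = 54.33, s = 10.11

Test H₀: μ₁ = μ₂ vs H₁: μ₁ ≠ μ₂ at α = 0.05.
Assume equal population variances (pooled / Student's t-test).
Student's two-sample t-test (equal variances):
H₀: μ₁ = μ₂
H₁: μ₁ ≠ μ₂
df = n₁ + n₂ - 2 = 43
Pooled variance s_p² = [(n₁-1)s₁² + (n₂-1)s₂²] / (n₁ + n₂ - 2) = [(22)(11.74²) + (21)(10.11²)] / 43 = 120.4340
SE = √(s_p²(1/n₁ + 1/n₂)) = √(120.4340 × (1/23 + 1/22)) = 3.2727
t = (x̄₁ - x̄₂) / SE = (52.39 - 54.33) / 3.2727 = -1.94 / 3.2727 = -0.593
p-value = 0.5564

Since p-value > α = 0.05, we fail to reject H₀.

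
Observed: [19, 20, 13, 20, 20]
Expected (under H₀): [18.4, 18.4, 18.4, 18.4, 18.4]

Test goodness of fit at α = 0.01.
Chi-square goodness of fit test:
H₀: observed counts match expected distribution
H₁: observed counts differ from expected distribution
df = k - 1 = 4
χ² = Σ(O - E)²/E
   = (19 - 18.4)²/18.4 + (20 - 18.4)²/18.4 + (13 - 18.4)²/18.4 + (20 - 18.4)²/18.4 + (20 - 18.4)²/18.4
   = 0.020 + 0.139 + 1.585 + 0.139 + 0.139
   = 2.02
p-value = 0.7318

Since p-value > α = 0.01, we fail to reject H₀.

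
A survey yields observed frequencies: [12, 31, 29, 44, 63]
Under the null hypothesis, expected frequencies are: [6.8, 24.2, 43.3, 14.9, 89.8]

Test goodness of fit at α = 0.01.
Chi-square goodness of fit test:
H₀: observed counts match expected distribution
H₁: observed counts differ from expected distribution
df = k - 1 = 4
χ² = Σ(O - E)²/E
   = (12 - 6.8)²/6.8 + (31 - 24.2)²/24.2 + (29 - 43.3)²/43.3 + (44 - 14.9)²/14.9 + (63 - 89.8)²/89.8
   = 3.976 + 1.911 + 4.723 + 56.833 + 7.998
   = 75.44
p-value < 0.0001

Since p-value < α = 0.01, we reject H₀.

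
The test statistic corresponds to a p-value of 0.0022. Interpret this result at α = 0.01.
Since p = 0.0022 < α = 0.01, reject H₀.
There is sufficient evidence to reject the null hypothesis; the result is statistically significant at the 0.01 level.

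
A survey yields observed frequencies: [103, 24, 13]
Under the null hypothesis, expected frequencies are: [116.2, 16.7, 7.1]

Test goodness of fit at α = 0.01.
Chi-square goodness of fit test:
H₀: observed counts match expected distribution
H₁: observed counts differ from expected distribution
df = k - 1 = 2
χ² = Σ(O - E)²/E
   = (103 - 116.2)²/116.2 + (24 - 16.7)²/16.7 + (13 - 7.1)²/7.1
   = 1.499 + 3.191 + 4.903
   = 9.59
p-value = 0.0083

Since p-value < α = 0.01, we reject H₀.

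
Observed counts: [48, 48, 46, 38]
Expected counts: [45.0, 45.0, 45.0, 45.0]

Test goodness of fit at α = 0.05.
Chi-square goodness of fit test:
H₀: observed counts match expected distribution
H₁: observed counts differ from expected distribution
df = k - 1 = 3
χ² = Σ(O - E)²/E
   = (48 - 45.0)²/45.0 + (48 - 45.0)²/45.0 + (46 - 45.0)²/45.0 + (38 - 45.0)²/45.0
   = 0.200 + 0.200 + 0.022 + 1.089
   = 1.51
p-value = 0.6797

Since p-value > α = 0.05, we fail to reject H₀.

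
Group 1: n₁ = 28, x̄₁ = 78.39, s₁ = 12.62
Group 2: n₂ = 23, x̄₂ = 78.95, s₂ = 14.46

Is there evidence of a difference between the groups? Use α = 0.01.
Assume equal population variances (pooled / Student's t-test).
Student's two-sample t-test (equal variances):
H₀: μ₁ = μ₂
H₁: μ₁ ≠ μ₂
df = n₁ + n₂ - 2 = 49
Pooled variance s_p² = [(n₁-1)s₁² + (n₂-1)s₂²] / (n₁ + n₂ - 2) = [(27)(12.62²) + (22)(14.46²)] / 49 = 181.6358
SE = √(s_p²(1/n₁ + 1/n₂)) = √(181.6358 × (1/28 + 1/23)) = 3.7927
t = (x̄₁ - x̄₂) / SE = (78.39 - 78.95) / 3.7927 = -0.56 / 3.7927 = -0.148
p-value = 0.8832

Since p-value > α = 0.01, we fail to reject H₀.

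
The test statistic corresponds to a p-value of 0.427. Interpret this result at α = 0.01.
Since p = 0.427 > α = 0.01, fail to reject H₀.
There is insufficient evidence to reject the null hypothesis; the result is not statistically significant at the 0.01 level.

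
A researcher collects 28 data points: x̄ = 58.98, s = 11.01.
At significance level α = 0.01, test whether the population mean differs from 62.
One-sample t-test:
H₀: μ = 62
H₁: μ ≠ 62
df = n - 1 = 27
t = (x̄ - μ₀) / (s/√n) = (58.98 - 62) / (11.01/√28) = -1.451
p-value = 0.1582

Since p-value > α = 0.01, we fail to reject H₀.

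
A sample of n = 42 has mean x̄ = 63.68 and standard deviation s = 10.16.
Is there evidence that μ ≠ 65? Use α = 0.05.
One-sample t-test:
H₀: μ = 65
H₁: μ ≠ 65
df = n - 1 = 41
t = (x̄ - μ₀) / (s/√n) = (63.68 - 65) / (10.16/√42) = -0.842
p-value = 0.4047

Since p-value > α = 0.05, we fail to reject H₀.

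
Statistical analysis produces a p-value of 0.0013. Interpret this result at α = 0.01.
Since p = 0.0013 < α = 0.01, reject H₀.
There is sufficient evidence to reject the null hypothesis; the result is statistically significant at the 0.01 level.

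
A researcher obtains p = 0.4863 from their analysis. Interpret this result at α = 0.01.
Since p = 0.4863 > α = 0.01, fail to reject H₀.
There is insufficient evidence to reject the null hypothesis; the result is not statistically significant at the 0.01 level.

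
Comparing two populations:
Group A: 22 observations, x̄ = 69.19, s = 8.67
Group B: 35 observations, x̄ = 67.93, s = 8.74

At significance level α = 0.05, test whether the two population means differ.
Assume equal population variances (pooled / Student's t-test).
Student's two-sample t-test (equal variances):
H₀: μ₁ = μ₂
H₁: μ₁ ≠ μ₂
df = n₁ + n₂ - 2 = 55
Pooled variance s_p² = [(n₁-1)s₁² + (n₂-1)s₂²] / (n₁ + n₂ - 2) = [(21)(8.67²) + (34)(8.74²)] / 55 = 75.9223
SE = √(s_p²(1/n₁ + 1/n₂)) = √(75.9223 × (1/22 + 1/35)) = 2.3707
t = (x̄₁ - x̄₂) / SE = (69.19 - 67.93) / 2.3707 = 1.26 / 2.3707 = 0.531
p-value = 0.5972

Since p-value > α = 0.05, we fail to reject H₀.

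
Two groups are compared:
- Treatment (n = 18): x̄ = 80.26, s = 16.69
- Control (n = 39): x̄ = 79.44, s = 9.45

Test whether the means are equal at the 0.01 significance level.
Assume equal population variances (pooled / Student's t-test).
Student's two-sample t-test (equal variances):
H₀: μ₁ = μ₂
H₁: μ₁ ≠ μ₂
df = n₁ + n₂ - 2 = 55
Pooled variance s_p² = [(n₁-1)s₁² + (n₂-1)s₂²] / (n₁ + n₂ - 2) = [(17)(16.69²) + (38)(9.45²)] / 55 = 147.7991
SE = √(s_p²(1/n₁ + 1/n₂)) = √(147.7991 × (1/18 + 1/39)) = 3.4642
t = (x̄₁ - x̄₂) / SE = (80.26 - 79.44) / 3.4642 = 0.82 / 3.4642 = 0.237
p-value = 0.8138

Since p-value > α = 0.01, we fail to reject H₀.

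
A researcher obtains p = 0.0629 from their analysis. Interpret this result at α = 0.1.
Since p = 0.0629 < α = 0.1, reject H₀.
There is sufficient evidence to reject the null hypothesis; the result is statistically significant at the 0.1 level.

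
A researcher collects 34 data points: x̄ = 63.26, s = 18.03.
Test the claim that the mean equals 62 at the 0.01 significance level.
One-sample t-test:
H₀: μ = 62
H₁: μ ≠ 62
df = n - 1 = 33
t = (x̄ - μ₀) / (s/√n) = (63.26 - 62) / (18.03/√34) = 0.407
p-value = 0.6863

Since p-value > α = 0.01, we fail to reject H₀.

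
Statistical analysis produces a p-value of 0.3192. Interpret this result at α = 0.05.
Since p = 0.3192 > α = 0.05, fail to reject H₀.
There is insufficient evidence to reject the null hypothesis; the result is not statistically significant at the 0.05 level.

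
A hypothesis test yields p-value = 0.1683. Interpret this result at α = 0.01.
Since p = 0.1683 > α = 0.01, fail to reject H₀.
There is insufficient evidence to reject the null hypothesis; the result is not statistically significant at the 0.01 level.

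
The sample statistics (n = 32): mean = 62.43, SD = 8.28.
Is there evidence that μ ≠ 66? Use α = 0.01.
One-sample t-test:
H₀: μ = 66
H₁: μ ≠ 66
df = n - 1 = 31
t = (x̄ - μ₀) / (s/√n) = (62.43 - 66) / (8.28/√32) = -2.439
p-value = 0.0206

Since p-value > α = 0.01, we fail to reject H₀.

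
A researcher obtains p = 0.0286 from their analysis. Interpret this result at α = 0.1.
Since p = 0.0286 < α = 0.1, reject H₀.
There is sufficient evidence to reject the null hypothesis; the result is statistically significant at the 0.1 level.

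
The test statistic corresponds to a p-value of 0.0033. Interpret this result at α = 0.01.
Since p = 0.0033 < α = 0.01, reject H₀.
There is sufficient evidence to reject the null hypothesis; the result is statistically significant at the 0.01 level.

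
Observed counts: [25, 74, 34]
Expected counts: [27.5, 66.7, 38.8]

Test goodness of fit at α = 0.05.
Chi-square goodness of fit test:
H₀: observed counts match expected distribution
H₁: observed counts differ from expected distribution
df = k - 1 = 2
χ² = Σ(O - E)²/E
   = (25 - 27.5)²/27.5 + (74 - 66.7)²/66.7 + (34 - 38.8)²/38.8
   = 0.227 + 0.799 + 0.594
   = 1.62
p-value = 0.4448

Since p-value > α = 0.05, we fail to reject H₀.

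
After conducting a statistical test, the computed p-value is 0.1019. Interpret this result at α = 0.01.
Since p = 0.1019 > α = 0.01, fail to reject H₀.
There is insufficient evidence to reject the null hypothesis; the result is not statistically significant at the 0.01 level.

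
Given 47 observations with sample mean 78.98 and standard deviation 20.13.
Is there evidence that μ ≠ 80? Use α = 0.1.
One-sample t-test:
H₀: μ = 80
H₁: μ ≠ 80
df = n - 1 = 46
t = (x̄ - μ₀) / (s/√n) = (78.98 - 80) / (20.13/√47) = -0.347
p-value = 0.7299

Since p-value > α = 0.1, we fail to reject H₀.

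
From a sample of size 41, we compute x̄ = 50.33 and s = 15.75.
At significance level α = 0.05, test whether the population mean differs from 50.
One-sample t-test:
H₀: μ = 50
H₁: μ ≠ 50
df = n - 1 = 40
t = (x̄ - μ₀) / (s/√n) = (50.33 - 50) / (15.75/√41) = 0.134
p-value = 0.8939

Since p-value > α = 0.05, we fail to reject H₀.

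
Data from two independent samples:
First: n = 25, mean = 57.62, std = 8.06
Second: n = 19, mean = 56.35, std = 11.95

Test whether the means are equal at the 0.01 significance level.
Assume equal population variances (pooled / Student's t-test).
Student's two-sample t-test (equal variances):
H₀: μ₁ = μ₂
H₁: μ₁ ≠ μ₂
df = n₁ + n₂ - 2 = 42
Pooled variance s_p² = [(n₁-1)s₁² + (n₂-1)s₂²] / (n₁ + n₂ - 2) = [(24)(8.06²) + (18)(11.95²)] / 42 = 98.3231
SE = √(s_p²(1/n₁ + 1/n₂)) = √(98.3231 × (1/25 + 1/19)) = 3.0179
t = (x̄₁ - x̄₂) / SE = (57.62 - 56.35) / 3.0179 = 1.27 / 3.0179 = 0.421
p-value = 0.6760

Since p-value > α = 0.01, we fail to reject H₀.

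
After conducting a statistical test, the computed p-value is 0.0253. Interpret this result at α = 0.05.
Since p = 0.0253 < α = 0.05, reject H₀.
There is sufficient evidence to reject the null hypothesis; the result is statistically significant at the 0.05 level.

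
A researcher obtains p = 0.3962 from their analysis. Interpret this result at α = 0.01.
Since p = 0.3962 > α = 0.01, fail to reject H₀.
There is insufficient evidence to reject the null hypothesis; the result is not statistically significant at the 0.01 level.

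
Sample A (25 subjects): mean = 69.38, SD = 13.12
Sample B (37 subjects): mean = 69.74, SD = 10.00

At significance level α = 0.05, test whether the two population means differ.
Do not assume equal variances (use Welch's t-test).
Welch's two-sample t-test:
H₀: μ₁ = μ₂
H₁: μ₁ ≠ μ₂
s₁²/n₁ = 13.12²/25 = 6.8854,  s₂²/n₂ = 10.00²/37 = 2.7027
SE = √(s₁²/n₁ + s₂²/n₂) = √(6.8854 + 2.7027) = 3.0965
df (Welch-Satterthwaite) = (s₁²/n₁ + s₂²/n₂)² / [(s₁²/n₁)²/(n₁-1) + (s₂²/n₂)²/(n₂-1)] ≈ 42.20
t = (x̄₁ - x̄₂) / SE = (69.38 - 69.74) / 3.0965 = -0.36 / 3.0965 = -0.116
p-value = 0.9080

Since p-value > α = 0.05, we fail to reject H₀.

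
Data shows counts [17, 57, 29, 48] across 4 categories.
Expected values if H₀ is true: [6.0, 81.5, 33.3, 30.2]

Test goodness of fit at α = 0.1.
Chi-square goodness of fit test:
H₀: observed counts match expected distribution
H₁: observed counts differ from expected distribution
df = k - 1 = 3
χ² = Σ(O - E)²/E
   = (17 - 6.0)²/6.0 + (57 - 81.5)²/81.5 + (29 - 33.3)²/33.3 + (48 - 30.2)²/30.2
   = 20.167 + 7.365 + 0.555 + 10.491
   = 38.58
p-value < 0.0001

Since p-value < α = 0.1, we reject H₀.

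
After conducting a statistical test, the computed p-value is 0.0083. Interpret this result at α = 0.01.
Since p = 0.0083 < α = 0.01, reject H₀.
There is sufficient evidence to reject the null hypothesis; the result is statistically significant at the 0.01 level.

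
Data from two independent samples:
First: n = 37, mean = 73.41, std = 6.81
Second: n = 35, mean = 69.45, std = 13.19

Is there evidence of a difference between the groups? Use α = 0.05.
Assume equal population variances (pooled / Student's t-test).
Student's two-sample t-test (equal variances):
H₀: μ₁ = μ₂
H₁: μ₁ ≠ μ₂
df = n₁ + n₂ - 2 = 70
Pooled variance s_p² = [(n₁-1)s₁² + (n₂-1)s₂²] / (n₁ + n₂ - 2) = [(36)(6.81²) + (34)(13.19²)] / 70 = 108.3532
SE = √(s_p²(1/n₁ + 1/n₂)) = √(108.3532 × (1/37 + 1/35)) = 2.4544
t = (x̄₁ - x̄₂) / SE = (73.41 - 69.45) / 2.4544 = 3.96 / 2.4544 = 1.613
p-value = 0.1112

Since p-value > α = 0.05, we fail to reject H₀.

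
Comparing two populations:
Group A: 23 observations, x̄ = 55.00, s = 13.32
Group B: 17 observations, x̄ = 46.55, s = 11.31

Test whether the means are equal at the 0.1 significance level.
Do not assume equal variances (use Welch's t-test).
Welch's two-sample t-test:
H₀: μ₁ = μ₂
H₁: μ₁ ≠ μ₂
s₁²/n₁ = 13.32²/23 = 7.7140,  s₂²/n₂ = 11.31²/17 = 7.5245
SE = √(s₁²/n₁ + s₂²/n₂) = √(7.7140 + 7.5245) = 3.9037
df (Welch-Satterthwaite) = (s₁²/n₁ + s₂²/n₂)² / [(s₁²/n₁)²/(n₁-1) + (s₂²/n₂)²/(n₂-1)] ≈ 37.19
t = (x̄₁ - x̄₂) / SE = (55.00 - 46.55) / 3.9037 = 8.45 / 3.9037 = 2.165
p-value = 0.0369

Since p-value < α = 0.1, we reject H₀.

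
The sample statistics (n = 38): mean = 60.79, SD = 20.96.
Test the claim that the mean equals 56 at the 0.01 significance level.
One-sample t-test:
H₀: μ = 56
H₁: μ ≠ 56
df = n - 1 = 37
t = (x̄ - μ₀) / (s/√n) = (60.79 - 56) / (20.96/√38) = 1.409
p-value = 0.1673

Since p-value > α = 0.01, we fail to reject H₀.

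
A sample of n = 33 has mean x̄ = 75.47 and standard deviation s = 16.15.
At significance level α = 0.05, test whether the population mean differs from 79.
One-sample t-test:
H₀: μ = 79
H₁: μ ≠ 79
df = n - 1 = 32
t = (x̄ - μ₀) / (s/√n) = (75.47 - 79) / (16.15/√33) = -1.256
p-value = 0.2183

Since p-value > α = 0.05, we fail to reject H₀.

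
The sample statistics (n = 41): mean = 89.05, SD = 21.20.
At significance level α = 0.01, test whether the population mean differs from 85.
One-sample t-test:
H₀: μ = 85
H₁: μ ≠ 85
df = n - 1 = 40
t = (x̄ - μ₀) / (s/√n) = (89.05 - 85) / (21.20/√41) = 1.223
p-value = 0.2284

Since p-value > α = 0.01, we fail to reject H₀.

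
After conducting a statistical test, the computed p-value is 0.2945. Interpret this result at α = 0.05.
Since p = 0.2945 > α = 0.05, fail to reject H₀.
There is insufficient evidence to reject the null hypothesis; the result is not statistically significant at the 0.05 level.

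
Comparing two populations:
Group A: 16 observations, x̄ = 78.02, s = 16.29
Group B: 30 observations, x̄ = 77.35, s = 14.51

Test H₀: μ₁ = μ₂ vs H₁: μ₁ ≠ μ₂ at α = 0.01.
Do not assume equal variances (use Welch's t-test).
Welch's two-sample t-test:
H₀: μ₁ = μ₂
H₁: μ₁ ≠ μ₂
s₁²/n₁ = 16.29²/16 = 16.5853,  s₂²/n₂ = 14.51²/30 = 7.0180
SE = √(s₁²/n₁ + s₂²/n₂) = √(16.5853 + 7.0180) = 4.8583
df (Welch-Satterthwaite) = (s₁²/n₁ + s₂²/n₂)² / [(s₁²/n₁)²/(n₁-1) + (s₂²/n₂)²/(n₂-1)] ≈ 27.81
t = (x̄₁ - x̄₂) / SE = (78.02 - 77.35) / 4.8583 = 0.67 / 4.8583 = 0.138
p-value = 0.8913

Since p-value > α = 0.01, we fail to reject H₀.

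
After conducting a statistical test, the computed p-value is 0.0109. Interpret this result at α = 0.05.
Since p = 0.0109 < α = 0.05, reject H₀.
There is sufficient evidence to reject the null hypothesis; the result is statistically significant at the 0.05 level.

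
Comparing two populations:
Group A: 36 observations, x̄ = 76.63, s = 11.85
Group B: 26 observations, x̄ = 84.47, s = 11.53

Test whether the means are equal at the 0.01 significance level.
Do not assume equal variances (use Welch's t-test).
Welch's two-sample t-test:
H₀: μ₁ = μ₂
H₁: μ₁ ≠ μ₂
s₁²/n₁ = 11.85²/36 = 3.9006,  s₂²/n₂ = 11.53²/26 = 5.1131
SE = √(s₁²/n₁ + s₂²/n₂) = √(3.9006 + 5.1131) = 3.0023
df (Welch-Satterthwaite) = (s₁²/n₁ + s₂²/n₂)² / [(s₁²/n₁)²/(n₁-1) + (s₂²/n₂)²/(n₂-1)] ≈ 54.88
t = (x̄₁ - x̄₂) / SE = (76.63 - 84.47) / 3.0023 = -7.84 / 3.0023 = -2.611
p-value = 0.0116

Since p-value > α = 0.01, we fail to reject H₀.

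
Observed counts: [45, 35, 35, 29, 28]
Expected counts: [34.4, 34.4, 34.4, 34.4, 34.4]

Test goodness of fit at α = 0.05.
Chi-square goodness of fit test:
H₀: observed counts match expected distribution
H₁: observed counts differ from expected distribution
df = k - 1 = 4
χ² = Σ(O - E)²/E
   = (45 - 34.4)²/34.4 + (35 - 34.4)²/34.4 + (35 - 34.4)²/34.4 + (29 - 34.4)²/34.4 + (28 - 34.4)²/34.4
   = 3.266 + 0.010 + 0.010 + 0.848 + 1.191
   = 5.33
p-value = 0.2555

Since p-value > α = 0.05, we fail to reject H₀.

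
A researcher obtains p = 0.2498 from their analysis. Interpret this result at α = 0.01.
Since p = 0.2498 > α = 0.01, fail to reject H₀.
There is insufficient evidence to reject the null hypothesis; the result is not statistically significant at the 0.01 level.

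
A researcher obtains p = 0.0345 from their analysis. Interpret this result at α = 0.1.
Since p = 0.0345 < α = 0.1, reject H₀.
There is sufficient evidence to reject the null hypothesis; the result is statistically significant at the 0.1 level.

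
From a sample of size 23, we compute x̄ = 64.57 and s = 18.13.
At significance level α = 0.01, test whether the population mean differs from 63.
One-sample t-test:
H₀: μ = 63
H₁: μ ≠ 63
df = n - 1 = 22
t = (x̄ - μ₀) / (s/√n) = (64.57 - 63) / (18.13/√23) = 0.415
p-value = 0.6819

Since p-value > α = 0.01, we fail to reject H₀.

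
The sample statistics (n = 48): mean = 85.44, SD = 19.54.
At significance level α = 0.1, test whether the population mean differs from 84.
One-sample t-test:
H₀: μ = 84
H₁: μ ≠ 84
df = n - 1 = 47
t = (x̄ - μ₀) / (s/√n) = (85.44 - 84) / (19.54/√48) = 0.511
p-value = 0.6120

Since p-value > α = 0.1, we fail to reject H₀.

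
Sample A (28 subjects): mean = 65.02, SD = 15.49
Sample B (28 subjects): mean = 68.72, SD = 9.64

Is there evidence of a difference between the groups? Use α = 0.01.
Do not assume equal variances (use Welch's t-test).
Welch's two-sample t-test:
H₀: μ₁ = μ₂
H₁: μ₁ ≠ μ₂
s₁²/n₁ = 15.49²/28 = 8.5693,  s₂²/n₂ = 9.64²/28 = 3.3189
SE = √(s₁²/n₁ + s₂²/n₂) = √(8.5693 + 3.3189) = 3.4479
df (Welch-Satterthwaite) = (s₁²/n₁ + s₂²/n₂)² / [(s₁²/n₁)²/(n₁-1) + (s₂²/n₂)²/(n₂-1)] ≈ 45.19
t = (x̄₁ - x̄₂) / SE = (65.02 - 68.72) / 3.4479 = -3.70 / 3.4479 = -1.073
p-value = 0.2889

Since p-value > α = 0.01, we fail to reject H₀.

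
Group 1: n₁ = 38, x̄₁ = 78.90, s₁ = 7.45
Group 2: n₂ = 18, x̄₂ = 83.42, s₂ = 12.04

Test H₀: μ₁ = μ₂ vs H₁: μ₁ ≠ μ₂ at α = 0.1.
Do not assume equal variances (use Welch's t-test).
Welch's two-sample t-test:
H₀: μ₁ = μ₂
H₁: μ₁ ≠ μ₂
s₁²/n₁ = 7.45²/38 = 1.4606,  s₂²/n₂ = 12.04²/18 = 8.0534
SE = √(s₁²/n₁ + s₂²/n₂) = √(1.4606 + 8.0534) = 3.0845
df (Welch-Satterthwaite) = (s₁²/n₁ + s₂²/n₂)² / [(s₁²/n₁)²/(n₁-1) + (s₂²/n₂)²/(n₂-1)] ≈ 23.37
t = (x̄₁ - x̄₂) / SE = (78.90 - 83.42) / 3.0845 = -4.52 / 3.0845 = -1.465
p-value = 0.1561

Since p-value > α = 0.1, we fail to reject H₀.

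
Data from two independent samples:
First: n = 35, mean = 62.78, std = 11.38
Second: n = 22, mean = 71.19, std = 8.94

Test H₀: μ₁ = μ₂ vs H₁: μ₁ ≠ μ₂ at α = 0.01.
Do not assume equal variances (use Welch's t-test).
Welch's two-sample t-test:
H₀: μ₁ = μ₂
H₁: μ₁ ≠ μ₂
s₁²/n₁ = 11.38²/35 = 3.7001,  s₂²/n₂ = 8.94²/22 = 3.6329
SE = √(s₁²/n₁ + s₂²/n₂) = √(3.7001 + 3.6329) = 2.7080
df (Welch-Satterthwaite) = (s₁²/n₁ + s₂²/n₂)² / [(s₁²/n₁)²/(n₁-1) + (s₂²/n₂)²/(n₂-1)] ≈ 52.15
t = (x̄₁ - x̄₂) / SE = (62.78 - 71.19) / 2.7080 = -8.41 / 2.7080 = -3.106
p-value = 0.0031

Since p-value < α = 0.01, we reject H₀.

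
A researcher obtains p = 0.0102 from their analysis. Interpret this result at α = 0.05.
Since p = 0.0102 < α = 0.05, reject H₀.
There is sufficient evidence to reject the null hypothesis; the result is statistically significant at the 0.05 level.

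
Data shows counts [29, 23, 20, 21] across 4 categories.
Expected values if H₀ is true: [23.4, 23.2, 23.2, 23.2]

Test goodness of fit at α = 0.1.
Chi-square goodness of fit test:
H₀: observed counts match expected distribution
H₁: observed counts differ from expected distribution
df = k - 1 = 3
χ² = Σ(O - E)²/E
   = (29 - 23.4)²/23.4 + (23 - 23.2)²/23.2 + (20 - 23.2)²/23.2 + (21 - 23.2)²/23.2
   = 1.340 + 0.002 + 0.441 + 0.209
   = 1.99
p-value = 0.5741

Since p-value > α = 0.1, we fail to reject H₀.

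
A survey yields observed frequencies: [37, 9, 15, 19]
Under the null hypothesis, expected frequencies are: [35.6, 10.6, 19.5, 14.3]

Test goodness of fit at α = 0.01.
Chi-square goodness of fit test:
H₀: observed counts match expected distribution
H₁: observed counts differ from expected distribution
df = k - 1 = 3
χ² = Σ(O - E)²/E
   = (37 - 35.6)²/35.6 + (9 - 10.6)²/10.6 + (15 - 19.5)²/19.5 + (19 - 14.3)²/14.3
   = 0.055 + 0.242 + 1.038 + 1.545
   = 2.88
p-value = 0.4105

Since p-value > α = 0.01, we fail to reject H₀.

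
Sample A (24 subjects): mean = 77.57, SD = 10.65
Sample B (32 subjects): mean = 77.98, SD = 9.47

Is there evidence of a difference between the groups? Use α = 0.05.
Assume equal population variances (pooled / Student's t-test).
Student's two-sample t-test (equal variances):
H₀: μ₁ = μ₂
H₁: μ₁ ≠ μ₂
df = n₁ + n₂ - 2 = 54
Pooled variance s_p² = [(n₁-1)s₁² + (n₂-1)s₂²] / (n₁ + n₂ - 2) = [(23)(10.65²) + (31)(9.47²)] / 54 = 99.7931
SE = √(s_p²(1/n₁ + 1/n₂)) = √(99.7931 × (1/24 + 1/32)) = 2.6975
t = (x̄₁ - x̄₂) / SE = (77.57 - 77.98) / 2.6975 = -0.41 / 2.6975 = -0.152
p-value = 0.8798

Since p-value > α = 0.05, we fail to reject H₀.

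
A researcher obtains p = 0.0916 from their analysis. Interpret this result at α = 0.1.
Since p = 0.0916 < α = 0.1, reject H₀.
There is sufficient evidence to reject the null hypothesis; the result is statistically significant at the 0.1 level.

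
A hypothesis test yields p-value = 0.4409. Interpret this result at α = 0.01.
Since p = 0.4409 > α = 0.01, fail to reject H₀.
There is insufficient evidence to reject the null hypothesis; the result is not statistically significant at the 0.01 level.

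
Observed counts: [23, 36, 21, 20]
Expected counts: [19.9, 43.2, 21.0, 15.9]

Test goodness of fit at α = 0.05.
Chi-square goodness of fit test:
H₀: observed counts match expected distribution
H₁: observed counts differ from expected distribution
df = k - 1 = 3
χ² = Σ(O - E)²/E
   = (23 - 19.9)²/19.9 + (36 - 43.2)²/43.2 + (21 - 21.0)²/21.0 + (20 - 15.9)²/15.9
   = 0.483 + 1.200 + 0.000 + 1.057
   = 2.74
p-value = 0.4334

Since p-value > α = 0.05, we fail to reject H₀.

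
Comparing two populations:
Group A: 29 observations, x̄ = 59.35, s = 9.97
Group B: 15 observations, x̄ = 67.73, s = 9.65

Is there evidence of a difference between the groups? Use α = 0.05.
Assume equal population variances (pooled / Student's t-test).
Student's two-sample t-test (equal variances):
H₀: μ₁ = μ₂
H₁: μ₁ ≠ μ₂
df = n₁ + n₂ - 2 = 42
Pooled variance s_p² = [(n₁-1)s₁² + (n₂-1)s₂²] / (n₁ + n₂ - 2) = [(28)(9.97²) + (14)(9.65²)] / 42 = 97.3081
SE = √(s_p²(1/n₁ + 1/n₂)) = √(97.3081 × (1/29 + 1/15)) = 3.1373
t = (x̄₁ - x̄₂) / SE = (59.35 - 67.73) / 3.1373 = -8.38 / 3.1373 = -2.671
p-value = 0.0107

Since p-value < α = 0.05, we reject H₀.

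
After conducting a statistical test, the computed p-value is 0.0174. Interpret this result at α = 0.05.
Since p = 0.0174 < α = 0.05, reject H₀.
There is sufficient evidence to reject the null hypothesis; the result is statistically significant at the 0.05 level.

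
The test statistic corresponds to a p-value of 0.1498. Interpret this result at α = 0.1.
Since p = 0.1498 > α = 0.1, fail to reject H₀.
There is insufficient evidence to reject the null hypothesis; the result is not statistically significant at the 0.1 level.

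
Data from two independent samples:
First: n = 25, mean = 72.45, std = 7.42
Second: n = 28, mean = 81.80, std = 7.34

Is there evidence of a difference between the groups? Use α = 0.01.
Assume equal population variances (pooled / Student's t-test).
Student's two-sample t-test (equal variances):
H₀: μ₁ = μ₂
H₁: μ₁ ≠ μ₂
df = n₁ + n₂ - 2 = 51
Pooled variance s_p² = [(n₁-1)s₁² + (n₂-1)s₂²] / (n₁ + n₂ - 2) = [(24)(7.42²) + (27)(7.34²)] / 51 = 54.4313
SE = √(s_p²(1/n₁ + 1/n₂)) = √(54.4313 × (1/25 + 1/28)) = 2.0301
t = (x̄₁ - x̄₂) / SE = (72.45 - 81.80) / 2.0301 = -9.35 / 2.0301 = -4.606
p-value < 0.0001

Since p-value < α = 0.01, we reject H₀.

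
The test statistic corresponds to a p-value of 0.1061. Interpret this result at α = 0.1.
Since p = 0.1061 > α = 0.1, fail to reject H₀.
There is insufficient evidence to reject the null hypothesis; the result is not statistically significant at the 0.1 level.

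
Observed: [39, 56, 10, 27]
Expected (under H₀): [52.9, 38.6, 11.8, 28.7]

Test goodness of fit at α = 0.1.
Chi-square goodness of fit test:
H₀: observed counts match expected distribution
H₁: observed counts differ from expected distribution
df = k - 1 = 3
χ² = Σ(O - E)²/E
   = (39 - 52.9)²/52.9 + (56 - 38.6)²/38.6 + (10 - 11.8)²/11.8 + (27 - 28.7)²/28.7
   = 3.652 + 7.844 + 0.275 + 0.101
   = 11.87
p-value = 0.0078

Since p-value < α = 0.1, we reject H₀.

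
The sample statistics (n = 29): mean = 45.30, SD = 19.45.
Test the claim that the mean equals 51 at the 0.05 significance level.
One-sample t-test:
H₀: μ = 51
H₁: μ ≠ 51
df = n - 1 = 28
t = (x̄ - μ₀) / (s/√n) = (45.30 - 51) / (19.45/√29) = -1.578
p-value = 0.1258

Since p-value > α = 0.05, we fail to reject H₀.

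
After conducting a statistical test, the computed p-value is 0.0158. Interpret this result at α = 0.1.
Since p = 0.0158 < α = 0.1, reject H₀.
There is sufficient evidence to reject the null hypothesis; the result is statistically significant at the 0.1 level.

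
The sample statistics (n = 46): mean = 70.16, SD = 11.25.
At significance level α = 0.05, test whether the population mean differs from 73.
One-sample t-test:
H₀: μ = 73
H₁: μ ≠ 73
df = n - 1 = 45
t = (x̄ - μ₀) / (s/√n) = (70.16 - 73) / (11.25/√46) = -1.712
p-value = 0.0938

Since p-value > α = 0.05, we fail to reject H₀.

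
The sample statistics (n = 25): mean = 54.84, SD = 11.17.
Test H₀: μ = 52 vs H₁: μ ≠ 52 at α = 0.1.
One-sample t-test:
H₀: μ = 52
H₁: μ ≠ 52
df = n - 1 = 24
t = (x̄ - μ₀) / (s/√n) = (54.84 - 52) / (11.17/√25) = 1.271
p-value = 0.2158

Since p-value > α = 0.1, we fail to reject H₀.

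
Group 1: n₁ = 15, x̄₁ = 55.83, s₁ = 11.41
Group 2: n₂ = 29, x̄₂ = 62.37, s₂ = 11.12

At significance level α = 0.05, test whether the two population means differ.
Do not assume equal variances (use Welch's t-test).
Welch's two-sample t-test:
H₀: μ₁ = μ₂
H₁: μ₁ ≠ μ₂
s₁²/n₁ = 11.41²/15 = 8.6792,  s₂²/n₂ = 11.12²/29 = 4.2639
SE = √(s₁²/n₁ + s₂²/n₂) = √(8.6792 + 4.2639) = 3.5977
df (Welch-Satterthwaite) = (s₁²/n₁ + s₂²/n₂)² / [(s₁²/n₁)²/(n₁-1) + (s₂²/n₂)²/(n₂-1)] ≈ 27.78
t = (x̄₁ - x̄₂) / SE = (55.83 - 62.37) / 3.5977 = -6.54 / 3.5977 = -1.818
p-value = 0.0799

Since p-value > α = 0.05, we fail to reject H₀.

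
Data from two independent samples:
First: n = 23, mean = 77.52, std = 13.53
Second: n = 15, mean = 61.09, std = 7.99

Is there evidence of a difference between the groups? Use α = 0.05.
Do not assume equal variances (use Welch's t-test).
Welch's two-sample t-test:
H₀: μ₁ = μ₂
H₁: μ₁ ≠ μ₂
s₁²/n₁ = 13.53²/23 = 7.9592,  s₂²/n₂ = 7.99²/15 = 4.2560
SE = √(s₁²/n₁ + s₂²/n₂) = √(7.9592 + 4.2560) = 3.4950
df (Welch-Satterthwaite) = (s₁²/n₁ + s₂²/n₂)² / [(s₁²/n₁)²/(n₁-1) + (s₂²/n₂)²/(n₂-1)] ≈ 35.75
t = (x̄₁ - x̄₂) / SE = (77.52 - 61.09) / 3.4950 = 16.43 / 3.4950 = 4.701
p-value < 0.0001

Since p-value < α = 0.05, we reject H₀.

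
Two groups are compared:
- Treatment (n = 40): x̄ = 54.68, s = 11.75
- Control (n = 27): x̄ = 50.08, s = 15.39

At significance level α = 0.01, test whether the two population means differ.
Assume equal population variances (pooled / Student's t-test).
Student's two-sample t-test (equal variances):
H₀: μ₁ = μ₂
H₁: μ₁ ≠ μ₂
df = n₁ + n₂ - 2 = 65
Pooled variance s_p² = [(n₁-1)s₁² + (n₂-1)s₂²] / (n₁ + n₂ - 2) = [(39)(11.75²) + (26)(15.39²)] / 65 = 177.5783
SE = √(s_p²(1/n₁ + 1/n₂)) = √(177.5783 × (1/40 + 1/27)) = 3.3191
t = (x̄₁ - x̄₂) / SE = (54.68 - 50.08) / 3.3191 = 4.60 / 3.3191 = 1.386
p-value = 0.1705

Since p-value > α = 0.01, we fail to reject H₀.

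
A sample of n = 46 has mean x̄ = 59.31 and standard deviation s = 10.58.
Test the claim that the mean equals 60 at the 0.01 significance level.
One-sample t-test:
H₀: μ = 60
H₁: μ ≠ 60
df = n - 1 = 45
t = (x̄ - μ₀) / (s/√n) = (59.31 - 60) / (10.58/√46) = -0.442
p-value = 0.6604

Since p-value > α = 0.01, we fail to reject H₀.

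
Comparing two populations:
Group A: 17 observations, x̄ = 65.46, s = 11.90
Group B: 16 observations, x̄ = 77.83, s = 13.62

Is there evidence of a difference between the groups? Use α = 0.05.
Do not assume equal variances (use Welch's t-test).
Welch's two-sample t-test:
H₀: μ₁ = μ₂
H₁: μ₁ ≠ μ₂
s₁²/n₁ = 11.90²/17 = 8.3300,  s₂²/n₂ = 13.62²/16 = 11.5940
SE = √(s₁²/n₁ + s₂²/n₂) = √(8.3300 + 11.5940) = 4.4636
df (Welch-Satterthwaite) = (s₁²/n₁ + s₂²/n₂)² / [(s₁²/n₁)²/(n₁-1) + (s₂²/n₂)²/(n₂-1)] ≈ 29.85
t = (x̄₁ - x̄₂) / SE = (65.46 - 77.83) / 4.4636 = -12.37 / 4.4636 = -2.771
p-value = 0.0095

Since p-value < α = 0.05, we reject H₀.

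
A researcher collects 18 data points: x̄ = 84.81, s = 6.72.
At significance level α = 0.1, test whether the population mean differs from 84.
One-sample t-test:
H₀: μ = 84
H₁: μ ≠ 84
df = n - 1 = 17
t = (x̄ - μ₀) / (s/√n) = (84.81 - 84) / (6.72/√18) = 0.511
p-value = 0.6157

Since p-value > α = 0.1, we fail to reject H₀.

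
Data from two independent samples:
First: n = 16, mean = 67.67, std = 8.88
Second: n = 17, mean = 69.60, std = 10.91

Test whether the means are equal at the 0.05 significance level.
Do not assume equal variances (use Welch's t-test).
Welch's two-sample t-test:
H₀: μ₁ = μ₂
H₁: μ₁ ≠ μ₂
s₁²/n₁ = 8.88²/16 = 4.9284,  s₂²/n₂ = 10.91²/17 = 7.0017
SE = √(s₁²/n₁ + s₂²/n₂) = √(4.9284 + 7.0017) = 3.4540
df (Welch-Satterthwaite) = (s₁²/n₁ + s₂²/n₂)² / [(s₁²/n₁)²/(n₁-1) + (s₂²/n₂)²/(n₂-1)] ≈ 30.39
t = (x̄₁ - x̄₂) / SE = (67.67 - 69.60) / 3.4540 = -1.93 / 3.4540 = -0.559
p-value = 0.5804

Since p-value > α = 0.05, we fail to reject H₀.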